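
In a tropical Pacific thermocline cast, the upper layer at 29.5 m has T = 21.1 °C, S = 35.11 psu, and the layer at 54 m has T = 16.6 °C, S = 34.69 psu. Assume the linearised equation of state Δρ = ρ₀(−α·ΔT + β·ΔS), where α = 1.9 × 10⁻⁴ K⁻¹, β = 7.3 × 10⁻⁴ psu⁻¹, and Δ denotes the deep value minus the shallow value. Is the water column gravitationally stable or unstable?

ΔT = 16.6 − 21.1 = -4.5 K and ΔS = 34.69 − 35.11 = -0.42 psu (deep − shallow).
−αΔT = 8.55 × 10⁻⁴; βΔS = -3.066 × 10⁻⁴; sum Δρ/ρ₀ = 5.484 × 10⁻⁴.
Δρ/ρ₀ > 0, so Δρ > 0: deeper water is denser → statically stable.

stable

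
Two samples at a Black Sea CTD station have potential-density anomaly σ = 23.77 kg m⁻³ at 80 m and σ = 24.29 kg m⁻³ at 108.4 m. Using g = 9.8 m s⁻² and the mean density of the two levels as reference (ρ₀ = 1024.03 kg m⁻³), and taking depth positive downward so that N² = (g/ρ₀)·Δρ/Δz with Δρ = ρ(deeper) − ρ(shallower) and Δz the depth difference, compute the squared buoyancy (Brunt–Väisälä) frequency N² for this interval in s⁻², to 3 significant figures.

1.75 × 10⁻⁴ s⁻²

Δρ = 1024.29 − 1023.77 = 0.52 kg m⁻³ over Δz = 108.4 − 80 = 28.4 m.
N² = (9.8/1024.03) × (0.52/28.4) = 1.7523 × 10⁻⁴ s⁻² ≈ 1.75 × 10⁻⁴ s⁻².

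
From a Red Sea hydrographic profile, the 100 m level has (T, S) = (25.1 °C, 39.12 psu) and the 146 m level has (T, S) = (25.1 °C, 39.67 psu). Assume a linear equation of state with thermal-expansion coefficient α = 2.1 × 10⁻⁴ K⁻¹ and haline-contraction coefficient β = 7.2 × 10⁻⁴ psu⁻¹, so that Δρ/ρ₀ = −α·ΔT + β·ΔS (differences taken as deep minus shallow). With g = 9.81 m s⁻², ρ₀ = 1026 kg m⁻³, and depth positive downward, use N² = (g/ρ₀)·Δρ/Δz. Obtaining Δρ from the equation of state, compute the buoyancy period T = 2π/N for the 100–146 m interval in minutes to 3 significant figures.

ΔT = +0.0 K, ΔS = +0.55 psu (deep − shallow).
Δρ/ρ₀ = −αΔT + βΔS = 0 + 3.96 × 10⁻⁴ = 3.96 × 10⁻⁴, so Δρ ≈ 0.4063 kg m⁻³.
N² = (g/ρ₀)·Δρ/Δz = g·(Δρ/ρ₀)/Δz = 9.81 × 3.96 × 10⁻⁴ / 46 = 8.4451 × 10⁻⁵ s⁻².
N = √(8.4451 × 10⁻⁵) = 9.1897 × 10⁻³ rad s⁻¹ → T = 2π/N = 683.72 s = 11.395 min ≈ 11.4 min.

11.4 min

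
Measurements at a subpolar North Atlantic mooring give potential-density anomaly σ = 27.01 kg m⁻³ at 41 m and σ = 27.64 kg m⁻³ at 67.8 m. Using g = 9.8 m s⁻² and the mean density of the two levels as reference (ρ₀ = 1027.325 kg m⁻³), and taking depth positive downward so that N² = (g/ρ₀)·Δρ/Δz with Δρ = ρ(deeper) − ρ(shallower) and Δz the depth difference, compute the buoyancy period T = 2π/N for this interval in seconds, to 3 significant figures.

420 s

Δρ = 1027.64 − 1027.01 = 0.63 kg m⁻³ over Δz = 67.8 − 41 = 26.8 m.
N² = (9.8/1027.325) × (0.63/26.8) = 2.2425 × 10⁻⁴ s⁻².
N = √(2.2425 × 10⁻⁴) = 0.014975 rad s⁻¹, so T = 2π/N = 419.58 s ≈ 420 s.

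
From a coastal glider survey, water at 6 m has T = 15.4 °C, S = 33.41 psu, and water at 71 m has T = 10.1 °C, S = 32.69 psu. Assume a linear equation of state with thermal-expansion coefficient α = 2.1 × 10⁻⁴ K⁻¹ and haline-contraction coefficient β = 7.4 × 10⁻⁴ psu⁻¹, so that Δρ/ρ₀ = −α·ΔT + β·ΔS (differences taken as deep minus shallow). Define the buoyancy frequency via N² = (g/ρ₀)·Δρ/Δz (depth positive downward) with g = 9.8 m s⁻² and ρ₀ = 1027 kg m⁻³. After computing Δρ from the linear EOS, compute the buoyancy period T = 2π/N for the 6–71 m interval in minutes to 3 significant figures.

ΔT = -5.3 K, ΔS = -0.72 psu (deep − shallow).
Δρ/ρ₀ = −αΔT + βΔS = 1.113 × 10⁻³ − 5.328 × 10⁻⁴ = 5.802 × 10⁻⁴, so Δρ ≈ 0.5959 kg m⁻³.
N² = (g/ρ₀)·Δρ/Δz = g·(Δρ/ρ₀)/Δz = 9.8 × 5.802 × 10⁻⁴ / 65 = 8.7476 × 10⁻⁵ s⁻².
N = √(8.7476 × 10⁻⁵) = 9.3529 × 10⁻³ rad s⁻¹ → T = 2π/N = 671.79 s = 11.196 min ≈ 11.2 min.

11.2 min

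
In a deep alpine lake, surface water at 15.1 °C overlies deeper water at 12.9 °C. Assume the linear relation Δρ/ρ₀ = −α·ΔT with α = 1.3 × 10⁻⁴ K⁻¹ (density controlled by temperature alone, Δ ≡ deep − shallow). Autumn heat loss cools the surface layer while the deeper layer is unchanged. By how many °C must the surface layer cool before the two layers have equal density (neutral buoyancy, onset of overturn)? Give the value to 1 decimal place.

2.2 °C

With temperature the only control, equal density requires T_surf′ = T_deep.
T_surf′ = 12.9 °C.
Cooling required: 15.1 − 12.9 = 2.2 °C.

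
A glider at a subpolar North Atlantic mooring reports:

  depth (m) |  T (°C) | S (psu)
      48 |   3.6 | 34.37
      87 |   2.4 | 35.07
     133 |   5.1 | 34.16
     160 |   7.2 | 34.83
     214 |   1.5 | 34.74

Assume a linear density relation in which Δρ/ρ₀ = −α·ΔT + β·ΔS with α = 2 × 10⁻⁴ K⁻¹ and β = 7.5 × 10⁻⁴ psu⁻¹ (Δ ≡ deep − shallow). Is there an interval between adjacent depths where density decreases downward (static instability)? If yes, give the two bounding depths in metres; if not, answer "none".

Evaluate Δρ/ρ₀ = −αΔT + βΔS across each adjacent pair:
  48–87 m: −αΔT+βΔS = −(2 × 10⁻⁴)(-1.2)+(7.5 × 10⁻⁴)(+0.70) = 7.6 × 10⁻⁴ → stable
  87–133 m: −αΔT+βΔS = −(2 × 10⁻⁴)(+2.7)+(7.5 × 10⁻⁴)(-0.91) = -1.2 × 10⁻³ → UNSTABLE
  133–160 m: −αΔT+βΔS = −(2 × 10⁻⁴)(+2.1)+(7.5 × 10⁻⁴)(+0.67) = 8.2 × 10⁻⁵ → stable
  160–214 m: −αΔT+βΔS = −(2 × 10⁻⁴)(-5.7)+(7.5 × 10⁻⁴)(-0.09) = 1.1 × 10⁻³ → stable
The 87–133 m interval has Δρ < 0: lighter water underlies denser water.

87–133 m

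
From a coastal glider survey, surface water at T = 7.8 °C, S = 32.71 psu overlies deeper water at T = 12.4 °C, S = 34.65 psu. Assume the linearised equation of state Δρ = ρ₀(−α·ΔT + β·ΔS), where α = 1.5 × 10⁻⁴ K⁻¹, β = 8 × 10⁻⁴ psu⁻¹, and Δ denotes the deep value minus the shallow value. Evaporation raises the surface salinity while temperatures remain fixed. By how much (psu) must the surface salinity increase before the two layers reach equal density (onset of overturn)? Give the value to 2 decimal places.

1.08 psu

Neutral buoyancy requires −α(T_deep − T_surf) + β(S_deep − S_surf′) = 0.
S_surf′ = S_deep − (α/β)·ΔT = 34.65 − (1.5 × 10⁻⁴/8 × 10⁻⁴)·(+4.6) = 33.7875 psu.
Increase required: 33.7875 − 32.71 = 1.0775 psu.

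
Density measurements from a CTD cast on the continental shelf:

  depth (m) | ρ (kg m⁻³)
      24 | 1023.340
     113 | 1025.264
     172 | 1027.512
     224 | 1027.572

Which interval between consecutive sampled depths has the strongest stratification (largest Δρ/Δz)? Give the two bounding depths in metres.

Compute the density gradient over each adjacent pair:
  24–113 m: Δρ/Δz = 1.924/89 = 0.022 kg m⁻⁴
  113–172 m: Δρ/Δz = 2.248/59 = 0.038 kg m⁻⁴
  172–224 m: Δρ/Δz = 0.060/52 = 1.2 × 10⁻³ kg m⁻⁴
The largest gradient is in the 113–172 m interval — the pycnocline.

113–172 m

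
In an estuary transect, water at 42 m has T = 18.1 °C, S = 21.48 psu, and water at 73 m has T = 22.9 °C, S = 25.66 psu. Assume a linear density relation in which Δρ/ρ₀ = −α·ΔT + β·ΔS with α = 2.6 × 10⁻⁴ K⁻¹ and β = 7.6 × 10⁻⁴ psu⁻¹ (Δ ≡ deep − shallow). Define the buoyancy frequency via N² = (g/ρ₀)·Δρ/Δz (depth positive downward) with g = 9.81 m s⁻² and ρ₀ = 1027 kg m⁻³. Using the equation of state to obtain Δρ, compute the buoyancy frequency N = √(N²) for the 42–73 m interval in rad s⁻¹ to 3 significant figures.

0.0247 rad s⁻¹

ΔT = +4.8 K, ΔS = +4.18 psu (deep − shallow).
Δρ/ρ₀ = −αΔT + βΔS = -1.248 × 10⁻³ + 3.1768 × 10⁻³ = 1.9288 × 10⁻³, so Δρ ≈ 1.981 kg m⁻³.
N² = (g/ρ₀)·Δρ/Δz = g·(Δρ/ρ₀)/Δz = 9.81 × 1.9288 × 10⁻³ / 31 = 6.1037 × 10⁻⁴ s⁻².
N = √(6.1037 × 10⁻⁴) = 0.024706 rad s⁻¹ ≈ 0.0247 rad s⁻¹.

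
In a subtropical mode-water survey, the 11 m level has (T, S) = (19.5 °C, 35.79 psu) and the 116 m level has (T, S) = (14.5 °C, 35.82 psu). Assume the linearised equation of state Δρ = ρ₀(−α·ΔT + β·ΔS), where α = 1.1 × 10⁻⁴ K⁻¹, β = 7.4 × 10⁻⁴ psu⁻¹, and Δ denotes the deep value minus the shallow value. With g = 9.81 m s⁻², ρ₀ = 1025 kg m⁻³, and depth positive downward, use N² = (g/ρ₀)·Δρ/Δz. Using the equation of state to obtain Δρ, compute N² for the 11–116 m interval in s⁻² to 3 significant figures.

5.35 × 10⁻⁵ s⁻²

ΔT = -5.0 K, ΔS = +0.03 psu (deep − shallow).
Δρ/ρ₀ = −αΔT + βΔS = 5.50 × 10⁻⁴ + 2.22 × 10⁻⁵ = 5.722 × 10⁻⁴, so Δρ ≈ 0.5865 kg m⁻³.
N² = (g/ρ₀)·Δρ/Δz = g·(Δρ/ρ₀)/Δz = 9.81 × 5.722 × 10⁻⁴ / 105 = 5.3460 × 10⁻⁵ s⁻² ≈ 5.35 × 10⁻⁵ s⁻².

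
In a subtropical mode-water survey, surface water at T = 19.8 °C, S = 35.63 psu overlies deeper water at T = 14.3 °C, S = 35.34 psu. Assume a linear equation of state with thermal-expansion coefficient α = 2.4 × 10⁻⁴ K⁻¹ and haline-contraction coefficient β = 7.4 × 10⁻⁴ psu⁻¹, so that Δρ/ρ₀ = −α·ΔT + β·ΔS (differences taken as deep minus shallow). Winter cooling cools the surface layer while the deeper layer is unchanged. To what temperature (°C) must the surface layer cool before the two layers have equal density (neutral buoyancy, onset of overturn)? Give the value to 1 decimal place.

15.2 °C

Neutral buoyancy requires Δρ = 0, i.e. −α(T_deep − T_surf′) + β(S_deep − S_surf) = 0.
T_surf′ = T_deep − (β/α)·ΔS = 14.3 − (7.4 × 10⁻⁴/2.4 × 10⁻⁴)·(-0.29) = 15.194 °C.
Cooling required: 19.8 − (15.194) = 4.606 °C.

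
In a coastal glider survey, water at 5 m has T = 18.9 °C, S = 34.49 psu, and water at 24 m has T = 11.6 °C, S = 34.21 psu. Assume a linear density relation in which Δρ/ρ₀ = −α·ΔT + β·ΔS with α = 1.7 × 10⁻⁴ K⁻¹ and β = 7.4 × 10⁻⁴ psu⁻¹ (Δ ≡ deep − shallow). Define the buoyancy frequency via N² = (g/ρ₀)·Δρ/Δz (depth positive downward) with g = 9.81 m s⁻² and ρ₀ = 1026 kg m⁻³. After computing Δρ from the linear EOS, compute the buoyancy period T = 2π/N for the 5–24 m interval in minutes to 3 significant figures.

ΔT = -7.3 K, ΔS = -0.28 psu (deep − shallow).
Δρ/ρ₀ = −αΔT + βΔS = 1.241 × 10⁻³ − 2.072 × 10⁻⁴ = 1.0338 × 10⁻³, so Δρ ≈ 1.061 kg m⁻³.
N² = (g/ρ₀)·Δρ/Δz = g·(Δρ/ρ₀)/Δz = 9.81 × 1.0338 × 10⁻³ / 19 = 5.3377 × 10⁻⁴ s⁻².
N = √(5.3377 × 10⁻⁴) = 0.023103 rad s⁻¹ → T = 2π/N = 271.96 s = 4.5327 min ≈ 4.53 min.

4.53 min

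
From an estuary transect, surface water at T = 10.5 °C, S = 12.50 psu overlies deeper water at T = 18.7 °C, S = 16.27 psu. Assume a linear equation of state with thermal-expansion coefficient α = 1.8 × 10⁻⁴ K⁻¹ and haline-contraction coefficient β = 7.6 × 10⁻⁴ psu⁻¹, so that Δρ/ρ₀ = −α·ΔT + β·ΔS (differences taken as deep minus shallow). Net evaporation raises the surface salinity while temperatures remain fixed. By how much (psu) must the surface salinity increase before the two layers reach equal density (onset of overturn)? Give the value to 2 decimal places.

1.83 psu

Neutral buoyancy requires −α(T_deep − T_surf) + β(S_deep − S_surf′) = 0.
S_surf′ = S_deep − (α/β)·ΔT = 16.27 − (1.8 × 10⁻⁴/7.6 × 10⁻⁴)·(+8.2) = 14.3279 psu.
Increase required: 14.3279 − 12.50 = 1.8279 psu.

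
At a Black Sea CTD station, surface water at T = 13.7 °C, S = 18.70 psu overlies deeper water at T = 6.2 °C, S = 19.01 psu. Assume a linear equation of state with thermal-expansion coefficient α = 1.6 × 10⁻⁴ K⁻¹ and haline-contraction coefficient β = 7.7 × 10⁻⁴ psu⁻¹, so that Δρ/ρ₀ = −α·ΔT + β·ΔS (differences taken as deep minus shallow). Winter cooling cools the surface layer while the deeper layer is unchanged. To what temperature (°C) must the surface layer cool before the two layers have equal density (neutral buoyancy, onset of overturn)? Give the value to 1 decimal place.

Neutral buoyancy requires Δρ = 0, i.e. −α(T_deep − T_surf′) + β(S_deep − S_surf) = 0.
T_surf′ = T_deep − (β/α)·ΔS = 6.2 − (7.7 × 10⁻⁴/1.6 × 10⁻⁴)·(+0.31) = 4.708 °C.
Cooling required: 13.7 − (4.708) = 8.992 °C.

4.7 °C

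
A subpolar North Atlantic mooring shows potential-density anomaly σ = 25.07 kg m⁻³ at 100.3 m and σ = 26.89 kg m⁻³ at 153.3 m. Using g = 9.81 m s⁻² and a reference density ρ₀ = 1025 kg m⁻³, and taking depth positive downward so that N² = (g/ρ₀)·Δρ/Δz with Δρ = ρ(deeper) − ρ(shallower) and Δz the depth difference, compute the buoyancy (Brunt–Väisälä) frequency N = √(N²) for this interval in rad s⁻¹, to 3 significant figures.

0.0181 rad s⁻¹

Δρ = 1026.89 − 1025.07 = 1.82 kg m⁻³ over Δz = 153.3 − 100.3 = 53 m.
N² = (9.81/1025) × (1.82/53) = 3.2866 × 10⁻⁴ s⁻².
N = √(3.2866 × 10⁻⁴) = 0.018129 rad s⁻¹ ≈ 0.0181 rad s⁻¹.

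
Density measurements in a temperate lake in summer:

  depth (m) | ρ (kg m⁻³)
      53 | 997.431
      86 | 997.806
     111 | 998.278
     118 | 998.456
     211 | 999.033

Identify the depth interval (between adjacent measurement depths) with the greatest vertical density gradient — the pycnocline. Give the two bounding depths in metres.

Compute the density gradient over each adjacent pair:
  53–86 m: Δρ/Δz = 0.375/33 = 0.011 kg m⁻⁴
  86–111 m: Δρ/Δz = 0.472/25 = 0.019 kg m⁻⁴
  111–118 m: Δρ/Δz = 0.178/7 = 0.025 kg m⁻⁴
  118–211 m: Δρ/Δz = 0.577/93 = 6.2 × 10⁻³ kg m⁻⁴
The largest gradient is in the 111–118 m interval — the pycnocline.

111–118 m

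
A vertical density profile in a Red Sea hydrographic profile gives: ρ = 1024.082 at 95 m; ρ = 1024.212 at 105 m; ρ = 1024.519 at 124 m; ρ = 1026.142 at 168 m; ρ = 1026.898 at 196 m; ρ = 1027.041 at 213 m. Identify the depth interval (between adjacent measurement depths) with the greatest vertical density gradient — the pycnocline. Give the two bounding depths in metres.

Compute the density gradient over each adjacent pair:
  95–105 m: Δρ/Δz = 0.130/10 = 0.013 kg m⁻⁴
  105–124 m: Δρ/Δz = 0.307/19 = 0.016 kg m⁻⁴
  124–168 m: Δρ/Δz = 1.623/44 = 0.037 kg m⁻⁴
  168–196 m: Δρ/Δz = 0.756/28 = 0.027 kg m⁻⁴
  196–213 m: Δρ/Δz = 0.143/17 = 8.4 × 10⁻³ kg m⁻⁴
The largest gradient is in the 124–168 m interval — the pycnocline.

124–168 m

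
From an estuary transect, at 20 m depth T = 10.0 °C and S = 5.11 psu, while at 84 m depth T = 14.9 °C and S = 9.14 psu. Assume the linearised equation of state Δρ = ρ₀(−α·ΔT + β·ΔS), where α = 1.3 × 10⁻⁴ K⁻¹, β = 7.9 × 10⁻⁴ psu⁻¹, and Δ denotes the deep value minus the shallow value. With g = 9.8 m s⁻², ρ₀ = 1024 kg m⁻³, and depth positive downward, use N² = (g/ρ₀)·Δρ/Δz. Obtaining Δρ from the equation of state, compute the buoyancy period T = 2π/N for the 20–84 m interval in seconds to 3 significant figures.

318 s

ΔT = +4.9 K, ΔS = +4.03 psu (deep − shallow).
Δρ/ρ₀ = −αΔT + βΔS = -6.37 × 10⁻⁴ + 3.1837 × 10⁻³ = 2.5467 × 10⁻³, so Δρ ≈ 2.608 kg m⁻³.
N² = (g/ρ₀)·Δρ/Δz = g·(Δρ/ρ₀)/Δz = 9.8 × 2.5467 × 10⁻³ / 64 = 3.8996 × 10⁻⁴ s⁻².
N = √(3.8996 × 10⁻⁴) = 0.019747 rad s⁻¹ → T = 2π/N = 318.18 s ≈ 318 s.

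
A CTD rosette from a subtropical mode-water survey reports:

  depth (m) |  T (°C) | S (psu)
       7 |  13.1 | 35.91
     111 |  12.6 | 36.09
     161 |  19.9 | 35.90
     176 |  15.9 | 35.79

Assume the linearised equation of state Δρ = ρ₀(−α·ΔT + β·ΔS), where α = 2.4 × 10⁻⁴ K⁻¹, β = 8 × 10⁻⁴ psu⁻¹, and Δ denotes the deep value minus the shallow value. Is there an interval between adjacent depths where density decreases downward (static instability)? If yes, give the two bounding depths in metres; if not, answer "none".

111–161 m

Evaluate Δρ/ρ₀ = −αΔT + βΔS across each adjacent pair:
  7–111 m: −αΔT+βΔS = −(2.4 × 10⁻⁴)(-0.5)+(8 × 10⁻⁴)(+0.18) = 2.6 × 10⁻⁴ → stable
  111–161 m: −αΔT+βΔS = −(2.4 × 10⁻⁴)(+7.3)+(8 × 10⁻⁴)(-0.19) = -1.9 × 10⁻³ → UNSTABLE
  161–176 m: −αΔT+βΔS = −(2.4 × 10⁻⁴)(-4.0)+(8 × 10⁻⁴)(-0.11) = 8.7 × 10⁻⁴ → stable
The 111–161 m interval has Δρ < 0: lighter water underlies denser water.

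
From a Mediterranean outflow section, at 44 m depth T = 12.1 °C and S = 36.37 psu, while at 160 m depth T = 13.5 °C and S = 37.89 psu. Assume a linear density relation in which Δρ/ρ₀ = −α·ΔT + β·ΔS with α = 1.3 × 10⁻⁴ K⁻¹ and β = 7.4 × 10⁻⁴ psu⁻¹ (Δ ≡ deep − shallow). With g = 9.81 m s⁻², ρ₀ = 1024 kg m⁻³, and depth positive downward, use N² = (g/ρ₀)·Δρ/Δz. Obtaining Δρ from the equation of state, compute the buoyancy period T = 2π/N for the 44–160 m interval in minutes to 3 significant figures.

11.7 min

ΔT = +1.4 K, ΔS = +1.52 psu (deep − shallow).
Δρ/ρ₀ = −αΔT + βΔS = -1.82 × 10⁻⁴ + 1.1248 × 10⁻³ = 9.428 × 10⁻⁴, so Δρ ≈ 0.9654 kg m⁻³.
N² = (g/ρ₀)·Δρ/Δz = g·(Δρ/ρ₀)/Δz = 9.81 × 9.428 × 10⁻⁴ / 116 = 7.9732 × 10⁻⁵ s⁻².
N = √(7.9732 × 10⁻⁵) = 8.9293 × 10⁻³ rad s⁻¹ → T = 2π/N = 703.66 s = 11.728 min ≈ 11.7 min.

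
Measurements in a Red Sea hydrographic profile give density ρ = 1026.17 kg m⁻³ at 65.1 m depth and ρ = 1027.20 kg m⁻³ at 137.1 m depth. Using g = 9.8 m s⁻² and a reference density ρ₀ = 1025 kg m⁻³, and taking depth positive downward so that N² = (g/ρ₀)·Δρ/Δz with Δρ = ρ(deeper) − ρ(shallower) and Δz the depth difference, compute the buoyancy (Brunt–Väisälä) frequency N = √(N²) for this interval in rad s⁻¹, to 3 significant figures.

Δρ = 1027.20 − 1026.17 = 1.03 kg m⁻³ over Δz = 137.1 − 65.1 = 72 m.
N² = (9.8/1025) × (1.03/72) = 1.3678 × 10⁻⁴ s⁻².
N = √(1.3678 × 10⁻⁴) = 0.011695 rad s⁻¹ ≈ 0.0117 rad s⁻¹.
Since Δρ > 0 the layer is stably stratified.

0.0117 rad s⁻¹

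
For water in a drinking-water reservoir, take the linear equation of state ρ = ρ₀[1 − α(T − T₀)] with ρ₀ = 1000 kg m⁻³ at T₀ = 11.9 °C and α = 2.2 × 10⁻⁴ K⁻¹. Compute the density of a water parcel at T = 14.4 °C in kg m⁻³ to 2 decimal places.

999.45 kg m⁻³

T − T₀ = +2.5 K.
Bracket = 1 − α·(+2.5) = 1 + (-5.50 × 10⁻⁴) = 0.9994500.
ρ = 1000 × 0.9994500 = 999.45 kg m⁻³.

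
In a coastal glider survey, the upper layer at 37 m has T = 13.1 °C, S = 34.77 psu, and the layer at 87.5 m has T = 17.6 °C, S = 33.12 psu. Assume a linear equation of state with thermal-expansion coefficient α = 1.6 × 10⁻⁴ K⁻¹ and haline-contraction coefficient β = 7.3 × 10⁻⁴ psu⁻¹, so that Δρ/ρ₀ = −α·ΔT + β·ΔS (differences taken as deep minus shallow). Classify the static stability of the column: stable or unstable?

unstable

ΔT = 17.6 − 13.1 = +4.5 K and ΔS = 33.12 − 34.77 = -1.65 psu (deep − shallow).
−αΔT = -7.20 × 10⁻⁴; βΔS = -1.2045 × 10⁻³; sum Δρ/ρ₀ = -1.9245 × 10⁻³.
Δρ/ρ₀ < 0, so Δρ < 0: deeper water is lighter → statically unstable; the column would overturn.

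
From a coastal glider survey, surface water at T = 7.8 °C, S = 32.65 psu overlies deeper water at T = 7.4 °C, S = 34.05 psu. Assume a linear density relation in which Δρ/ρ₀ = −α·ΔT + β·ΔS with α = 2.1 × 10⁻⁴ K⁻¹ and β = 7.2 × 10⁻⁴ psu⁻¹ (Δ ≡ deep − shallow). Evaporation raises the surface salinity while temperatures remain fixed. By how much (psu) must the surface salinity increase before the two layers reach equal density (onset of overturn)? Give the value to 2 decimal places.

1.52 psu

Neutral buoyancy requires −α(T_deep − T_surf) + β(S_deep − S_surf′) = 0.
S_surf′ = S_deep − (α/β)·ΔT = 34.05 − (2.1 × 10⁻⁴/7.2 × 10⁻⁴)·(-0.4) = 34.1667 psu.
Increase required: 34.1667 − 32.65 = 1.5167 psu.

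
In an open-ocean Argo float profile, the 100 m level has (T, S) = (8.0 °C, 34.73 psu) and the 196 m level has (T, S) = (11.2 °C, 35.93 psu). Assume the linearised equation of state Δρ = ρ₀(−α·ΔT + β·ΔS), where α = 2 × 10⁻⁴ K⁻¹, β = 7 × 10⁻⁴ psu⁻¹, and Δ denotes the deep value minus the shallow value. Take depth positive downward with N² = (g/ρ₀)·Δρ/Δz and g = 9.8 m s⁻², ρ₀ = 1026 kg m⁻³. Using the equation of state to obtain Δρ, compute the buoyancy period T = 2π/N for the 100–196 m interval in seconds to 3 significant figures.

ΔT = +3.2 K, ΔS = +1.20 psu (deep − shallow).
Δρ/ρ₀ = −αΔT + βΔS = -6.40 × 10⁻⁴ + 8.40 × 10⁻⁴ = 2.00 × 10⁻⁴, so Δρ ≈ 0.2052 kg m⁻³.
N² = (g/ρ₀)·Δρ/Δz = g·(Δρ/ρ₀)/Δz = 9.8 × 2.00 × 10⁻⁴ / 96 = 2.0417 × 10⁻⁵ s⁻².
N = √(2.0417 × 10⁻⁵) = 4.5185 × 10⁻³ rad s⁻¹ → T = 2π/N = 1.3905 × 10³ s ≈ 1.39 × 10³ s.

1.39 × 10³ s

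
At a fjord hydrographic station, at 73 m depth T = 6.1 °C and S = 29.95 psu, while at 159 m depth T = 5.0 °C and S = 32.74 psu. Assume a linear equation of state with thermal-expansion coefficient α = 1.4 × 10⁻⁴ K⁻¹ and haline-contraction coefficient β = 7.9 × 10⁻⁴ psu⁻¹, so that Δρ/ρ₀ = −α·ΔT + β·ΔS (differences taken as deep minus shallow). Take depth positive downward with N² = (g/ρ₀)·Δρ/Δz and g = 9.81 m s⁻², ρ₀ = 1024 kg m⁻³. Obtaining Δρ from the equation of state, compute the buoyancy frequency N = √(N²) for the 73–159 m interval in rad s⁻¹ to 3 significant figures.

ΔT = -1.1 K, ΔS = +2.79 psu (deep − shallow).
Δρ/ρ₀ = −αΔT + βΔS = 1.54 × 10⁻⁴ + 2.2041 × 10⁻³ = 2.3581 × 10⁻³, so Δρ ≈ 2.415 kg m⁻³.
N² = (g/ρ₀)·Δρ/Δz = g·(Δρ/ρ₀)/Δz = 9.81 × 2.3581 × 10⁻³ / 86 = 2.6899 × 10⁻⁴ s⁻².
N = √(2.6899 × 10⁻⁴) = 0.016401 rad s⁻¹ ≈ 0.0164 rad s⁻¹.

0.0164 rad s⁻¹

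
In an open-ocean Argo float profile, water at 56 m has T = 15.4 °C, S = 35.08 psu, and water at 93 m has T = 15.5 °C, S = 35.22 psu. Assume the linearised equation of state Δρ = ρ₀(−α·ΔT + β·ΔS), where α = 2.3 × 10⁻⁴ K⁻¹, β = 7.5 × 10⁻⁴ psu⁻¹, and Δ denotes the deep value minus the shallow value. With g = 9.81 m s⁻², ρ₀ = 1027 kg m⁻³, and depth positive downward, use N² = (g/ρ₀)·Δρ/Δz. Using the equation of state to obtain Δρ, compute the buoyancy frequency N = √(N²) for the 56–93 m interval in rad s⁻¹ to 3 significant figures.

ΔT = +0.1 K, ΔS = +0.14 psu (deep − shallow).
Δρ/ρ₀ = −αΔT + βΔS = -2.30 × 10⁻⁵ + 1.05 × 10⁻⁴ = 8.20 × 10⁻⁵, so Δρ ≈ 0.08421 kg m⁻³.
N² = (g/ρ₀)·Δρ/Δz = g·(Δρ/ρ₀)/Δz = 9.81 × 8.20 × 10⁻⁵ / 37 = 2.1741 × 10⁻⁵ s⁻².
N = √(2.1741 × 10⁻⁵) = 4.6627 × 10⁻³ rad s⁻¹ ≈ 4.66 × 10⁻³ rad s⁻¹.

4.66 × 10⁻³ rad s⁻¹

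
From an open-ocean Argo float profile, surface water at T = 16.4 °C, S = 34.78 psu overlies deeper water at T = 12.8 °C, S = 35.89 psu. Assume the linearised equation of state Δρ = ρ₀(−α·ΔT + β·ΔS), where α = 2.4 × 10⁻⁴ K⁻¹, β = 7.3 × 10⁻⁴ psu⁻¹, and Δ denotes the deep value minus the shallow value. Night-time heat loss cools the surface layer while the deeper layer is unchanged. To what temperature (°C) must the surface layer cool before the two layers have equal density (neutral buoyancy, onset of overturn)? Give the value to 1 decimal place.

9.4 °C

Neutral buoyancy requires Δρ = 0, i.e. −α(T_deep − T_surf′) + β(S_deep − S_surf) = 0.
T_surf′ = T_deep − (β/α)·ΔS = 12.8 − (7.3 × 10⁻⁴/2.4 × 10⁻⁴)·(+1.11) = 9.424 °C.
Cooling required: 16.4 − (9.424) = 6.976 °C.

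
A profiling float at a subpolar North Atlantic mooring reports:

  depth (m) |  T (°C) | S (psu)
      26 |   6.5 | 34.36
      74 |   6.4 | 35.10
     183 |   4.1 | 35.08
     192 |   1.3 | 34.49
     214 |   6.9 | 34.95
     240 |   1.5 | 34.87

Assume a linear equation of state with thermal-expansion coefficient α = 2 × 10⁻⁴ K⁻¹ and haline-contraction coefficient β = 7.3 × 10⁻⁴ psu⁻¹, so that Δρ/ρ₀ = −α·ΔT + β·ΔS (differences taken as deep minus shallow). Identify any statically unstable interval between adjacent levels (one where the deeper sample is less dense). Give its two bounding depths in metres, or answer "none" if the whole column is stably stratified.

Evaluate Δρ/ρ₀ = −αΔT + βΔS across each adjacent pair:
  26–74 m: −αΔT+βΔS = −(2 × 10⁻⁴)(-0.1)+(7.3 × 10⁻⁴)(+0.74) = 5.6 × 10⁻⁴ → stable
  74–183 m: −αΔT+βΔS = −(2 × 10⁻⁴)(-2.3)+(7.3 × 10⁻⁴)(-0.02) = 4.5 × 10⁻⁴ → stable
  183–192 m: −αΔT+βΔS = −(2 × 10⁻⁴)(-2.8)+(7.3 × 10⁻⁴)(-0.59) = 1.3 × 10⁻⁴ → stable
  192–214 m: −αΔT+βΔS = −(2 × 10⁻⁴)(+5.6)+(7.3 × 10⁻⁴)(+0.46) = -7.8 × 10⁻⁴ → UNSTABLE
  214–240 m: −αΔT+βΔS = −(2 × 10⁻⁴)(-5.4)+(7.3 × 10⁻⁴)(-0.08) = 1.0 × 10⁻³ → stable
The 192–214 m interval has Δρ < 0: lighter water underlies denser water.

192–214 m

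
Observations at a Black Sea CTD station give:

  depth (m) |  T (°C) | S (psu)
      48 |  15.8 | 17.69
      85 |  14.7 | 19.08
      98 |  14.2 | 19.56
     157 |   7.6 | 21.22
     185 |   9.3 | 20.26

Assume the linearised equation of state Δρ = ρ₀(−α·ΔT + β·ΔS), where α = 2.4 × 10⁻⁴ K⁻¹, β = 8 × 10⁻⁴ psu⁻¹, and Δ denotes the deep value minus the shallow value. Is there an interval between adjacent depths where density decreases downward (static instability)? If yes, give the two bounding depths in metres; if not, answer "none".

157–185 m

Evaluate Δρ/ρ₀ = −αΔT + βΔS across each adjacent pair:
  48–85 m: −αΔT+βΔS = −(2.4 × 10⁻⁴)(-1.1)+(8 × 10⁻⁴)(+1.39) = 1.4 × 10⁻³ → stable
  85–98 m: −αΔT+βΔS = −(2.4 × 10⁻⁴)(-0.5)+(8 × 10⁻⁴)(+0.48) = 5.0 × 10⁻⁴ → stable
  98–157 m: −αΔT+βΔS = −(2.4 × 10⁻⁴)(-6.6)+(8 × 10⁻⁴)(+1.66) = 2.9 × 10⁻³ → stable
  157–185 m: −αΔT+βΔS = −(2.4 × 10⁻⁴)(+1.7)+(8 × 10⁻⁴)(-0.96) = -1.2 × 10⁻³ → UNSTABLE
The 157–185 m interval has Δρ < 0: lighter water underlies denser water.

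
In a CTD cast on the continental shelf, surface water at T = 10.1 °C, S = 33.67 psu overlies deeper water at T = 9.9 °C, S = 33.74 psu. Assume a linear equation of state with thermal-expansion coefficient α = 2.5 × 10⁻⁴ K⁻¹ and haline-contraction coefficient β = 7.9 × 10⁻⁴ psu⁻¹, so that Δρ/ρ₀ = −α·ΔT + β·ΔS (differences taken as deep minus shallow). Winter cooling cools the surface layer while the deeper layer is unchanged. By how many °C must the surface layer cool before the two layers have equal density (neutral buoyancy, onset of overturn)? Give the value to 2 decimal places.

Neutral buoyancy requires Δρ = 0, i.e. −α(T_deep − T_surf′) + β(S_deep − S_surf) = 0.
T_surf′ = T_deep − (β/α)·ΔS = 9.9 − (7.9 × 10⁻⁴/2.5 × 10⁻⁴)·(+0.07) = 9.6788 °C.
Cooling required: 10.1 − (9.6788) = 0.4212 °C.

0.42 °C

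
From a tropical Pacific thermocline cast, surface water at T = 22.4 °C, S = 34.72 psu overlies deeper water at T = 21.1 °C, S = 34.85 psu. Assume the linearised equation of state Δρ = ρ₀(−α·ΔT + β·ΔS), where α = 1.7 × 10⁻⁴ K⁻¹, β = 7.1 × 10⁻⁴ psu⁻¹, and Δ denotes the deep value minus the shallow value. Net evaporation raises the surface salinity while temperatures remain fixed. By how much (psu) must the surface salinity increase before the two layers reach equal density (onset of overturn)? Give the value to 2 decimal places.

Neutral buoyancy requires −α(T_deep − T_surf) + β(S_deep − S_surf′) = 0.
S_surf′ = S_deep − (α/β)·ΔT = 34.85 − (1.7 × 10⁻⁴/7.1 × 10⁻⁴)·(-1.3) = 35.1613 psu.
Increase required: 35.1613 − 34.72 = 0.4413 psu.

0.44 psu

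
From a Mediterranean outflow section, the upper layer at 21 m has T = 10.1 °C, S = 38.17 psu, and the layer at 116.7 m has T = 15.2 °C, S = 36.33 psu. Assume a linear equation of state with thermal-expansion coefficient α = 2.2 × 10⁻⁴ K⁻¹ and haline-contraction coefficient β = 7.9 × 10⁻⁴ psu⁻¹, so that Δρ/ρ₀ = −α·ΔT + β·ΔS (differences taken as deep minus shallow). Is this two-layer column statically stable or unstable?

unstable

ΔT = 15.2 − 10.1 = +5.1 K and ΔS = 36.33 − 38.17 = -1.84 psu (deep − shallow).
−αΔT = -1.122 × 10⁻³; βΔS = -1.4536 × 10⁻³; sum Δρ/ρ₀ = -2.5756 × 10⁻³.
Δρ/ρ₀ < 0, so Δρ < 0: deeper water is lighter → statically unstable; the column would overturn.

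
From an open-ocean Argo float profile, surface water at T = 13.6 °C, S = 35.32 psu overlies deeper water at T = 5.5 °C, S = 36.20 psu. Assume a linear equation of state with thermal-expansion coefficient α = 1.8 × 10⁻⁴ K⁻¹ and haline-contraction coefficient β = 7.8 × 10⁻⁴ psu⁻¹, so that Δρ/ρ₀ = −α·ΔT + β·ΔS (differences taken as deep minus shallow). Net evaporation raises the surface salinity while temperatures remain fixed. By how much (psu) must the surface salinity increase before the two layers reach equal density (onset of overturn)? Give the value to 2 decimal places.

Neutral buoyancy requires −α(T_deep − T_surf) + β(S_deep − S_surf′) = 0.
S_surf′ = S_deep − (α/β)·ΔT = 36.20 − (1.8 × 10⁻⁴/7.8 × 10⁻⁴)·(-8.1) = 38.0692 psu.
Increase required: 38.0692 − 35.32 = 2.7492 psu.

2.75 psu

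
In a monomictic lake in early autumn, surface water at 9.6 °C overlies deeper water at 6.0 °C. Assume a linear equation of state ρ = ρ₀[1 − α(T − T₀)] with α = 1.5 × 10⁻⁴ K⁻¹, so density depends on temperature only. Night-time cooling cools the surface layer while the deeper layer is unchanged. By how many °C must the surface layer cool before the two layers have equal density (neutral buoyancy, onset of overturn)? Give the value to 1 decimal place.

3.6 °C

With temperature the only control, equal density requires T_surf′ = T_deep.
T_surf′ = 6.0 °C.
Cooling required: 9.6 − 6.0 = 3.6 °C.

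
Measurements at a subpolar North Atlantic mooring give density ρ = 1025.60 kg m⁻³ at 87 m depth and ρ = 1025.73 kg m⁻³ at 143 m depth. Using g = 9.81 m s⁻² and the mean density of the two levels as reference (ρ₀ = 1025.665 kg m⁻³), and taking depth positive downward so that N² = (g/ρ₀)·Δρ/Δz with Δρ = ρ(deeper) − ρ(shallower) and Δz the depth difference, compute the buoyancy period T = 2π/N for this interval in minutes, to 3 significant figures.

Δρ = 1025.73 − 1025.60 = 0.13 kg m⁻³ over Δz = 143 − 87 = 56 m.
N² = (9.81/1025.665) × (0.13/56) = 2.2203 × 10⁻⁵ s⁻².
N = √(2.2203 × 10⁻⁵) = 4.7120 × 10⁻³ rad s⁻¹, so T = 2π/N = 1.3334 × 10³ s = 22.223 min ≈ 22.2 min.

22.2 min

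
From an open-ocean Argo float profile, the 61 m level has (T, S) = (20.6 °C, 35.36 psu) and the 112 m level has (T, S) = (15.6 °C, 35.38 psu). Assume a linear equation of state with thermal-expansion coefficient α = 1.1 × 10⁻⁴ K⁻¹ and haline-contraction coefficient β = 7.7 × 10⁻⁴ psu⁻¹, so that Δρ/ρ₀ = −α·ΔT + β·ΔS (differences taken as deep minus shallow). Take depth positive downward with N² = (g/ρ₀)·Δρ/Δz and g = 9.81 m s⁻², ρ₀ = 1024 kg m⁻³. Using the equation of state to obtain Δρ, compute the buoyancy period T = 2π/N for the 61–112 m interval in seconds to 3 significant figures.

602 s

ΔT = -5.0 K, ΔS = +0.02 psu (deep − shallow).
Δρ/ρ₀ = −αΔT + βΔS = 5.50 × 10⁻⁴ + 1.54 × 10⁻⁵ = 5.654 × 10⁻⁴, so Δρ ≈ 0.5790 kg m⁻³.
N² = (g/ρ₀)·Δρ/Δz = g·(Δρ/ρ₀)/Δz = 9.81 × 5.654 × 10⁻⁴ / 51 = 1.0876 × 10⁻⁴ s⁻².
N = √(1.0876 × 10⁻⁴) = 0.010429 rad s⁻¹ → T = 2π/N = 602.47 s ≈ 602 s.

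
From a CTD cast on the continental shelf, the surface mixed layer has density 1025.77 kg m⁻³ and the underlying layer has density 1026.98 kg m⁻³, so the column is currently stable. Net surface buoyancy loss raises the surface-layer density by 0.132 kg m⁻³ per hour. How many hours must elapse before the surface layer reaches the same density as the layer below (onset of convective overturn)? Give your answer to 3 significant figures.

Density deficit of the surface layer: 1026.98 − 1025.77 = 1.21 kg m⁻³.
Required change = 1.21 / 0.132 = 9.17 hours.

9.17 hours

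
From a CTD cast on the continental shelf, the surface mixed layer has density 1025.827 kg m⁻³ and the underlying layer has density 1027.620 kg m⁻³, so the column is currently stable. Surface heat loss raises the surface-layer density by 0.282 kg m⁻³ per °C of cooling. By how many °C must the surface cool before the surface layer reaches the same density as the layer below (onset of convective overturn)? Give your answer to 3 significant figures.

6.36 °C

Density deficit of the surface layer: 1027.620 − 1025.827 = 1.793 kg m⁻³.
Required change = 1.793 / 0.282 = 6.36 °C.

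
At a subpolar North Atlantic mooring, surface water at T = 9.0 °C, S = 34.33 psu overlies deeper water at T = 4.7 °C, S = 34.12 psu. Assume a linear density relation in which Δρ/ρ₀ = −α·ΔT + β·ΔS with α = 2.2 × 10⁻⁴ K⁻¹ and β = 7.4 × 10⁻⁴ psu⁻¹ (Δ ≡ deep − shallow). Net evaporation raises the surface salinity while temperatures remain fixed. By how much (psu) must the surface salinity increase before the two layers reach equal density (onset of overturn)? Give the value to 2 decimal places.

Neutral buoyancy requires −α(T_deep − T_surf) + β(S_deep − S_surf′) = 0.
S_surf′ = S_deep − (α/β)·ΔT = 34.12 − (2.2 × 10⁻⁴/7.4 × 10⁻⁴)·(-4.3) = 35.3984 psu.
Increase required: 35.3984 − 34.33 = 1.0684 psu.

1.07 psu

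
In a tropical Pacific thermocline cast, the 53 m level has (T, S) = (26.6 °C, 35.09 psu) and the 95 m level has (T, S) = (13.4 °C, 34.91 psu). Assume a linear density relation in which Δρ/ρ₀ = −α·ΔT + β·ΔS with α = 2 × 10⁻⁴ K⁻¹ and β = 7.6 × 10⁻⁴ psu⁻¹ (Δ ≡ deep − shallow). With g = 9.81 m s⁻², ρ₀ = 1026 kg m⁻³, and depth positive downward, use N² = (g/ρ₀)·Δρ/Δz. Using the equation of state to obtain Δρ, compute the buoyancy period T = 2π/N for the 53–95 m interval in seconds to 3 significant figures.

ΔT = -13.2 K, ΔS = -0.18 psu (deep − shallow).
Δρ/ρ₀ = −αΔT + βΔS = 2.64 × 10⁻³ − 1.368 × 10⁻⁴ = 2.5032 × 10⁻³, so Δρ ≈ 2.568 kg m⁻³.
N² = (g/ρ₀)·Δρ/Δz = g·(Δρ/ρ₀)/Δz = 9.81 × 2.5032 × 10⁻³ / 42 = 5.8468 × 10⁻⁴ s⁻².
N = √(5.8468 × 10⁻⁴) = 0.024180 rad s⁻¹ → T = 2π/N = 259.85 s ≈ 260 s.

260 s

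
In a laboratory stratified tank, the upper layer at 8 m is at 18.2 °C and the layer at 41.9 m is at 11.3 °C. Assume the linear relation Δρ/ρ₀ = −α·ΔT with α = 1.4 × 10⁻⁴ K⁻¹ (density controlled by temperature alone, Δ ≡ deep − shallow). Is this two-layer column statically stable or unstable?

stable

ΔT = 11.3 − 18.2 = -6.9 K, so Δρ/ρ₀ = −αΔT = 9.66 × 10⁻⁴.
Δρ/ρ₀ > 0, so Δρ > 0: deeper water is denser → statically stable.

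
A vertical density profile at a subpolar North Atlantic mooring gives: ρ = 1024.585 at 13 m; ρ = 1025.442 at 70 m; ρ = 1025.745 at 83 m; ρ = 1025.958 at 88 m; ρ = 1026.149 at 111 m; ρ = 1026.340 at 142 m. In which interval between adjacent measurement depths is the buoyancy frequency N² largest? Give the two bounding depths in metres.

83–88 m

Compute the density gradient over each adjacent pair:
  13–70 m: Δρ/Δz = 0.857/57 = 0.015 kg m⁻⁴
  70–83 m: Δρ/Δz = 0.303/13 = 0.023 kg m⁻⁴
  83–88 m: Δρ/Δz = 0.213/5 = 0.043 kg m⁻⁴
  88–111 m: Δρ/Δz = 0.191/23 = 8.3 × 10⁻³ kg m⁻⁴
  111–142 m: Δρ/Δz = 0.191/31 = 6.2 × 10⁻³ kg m⁻⁴
The largest gradient is in the 83–88 m interval — the pycnocline.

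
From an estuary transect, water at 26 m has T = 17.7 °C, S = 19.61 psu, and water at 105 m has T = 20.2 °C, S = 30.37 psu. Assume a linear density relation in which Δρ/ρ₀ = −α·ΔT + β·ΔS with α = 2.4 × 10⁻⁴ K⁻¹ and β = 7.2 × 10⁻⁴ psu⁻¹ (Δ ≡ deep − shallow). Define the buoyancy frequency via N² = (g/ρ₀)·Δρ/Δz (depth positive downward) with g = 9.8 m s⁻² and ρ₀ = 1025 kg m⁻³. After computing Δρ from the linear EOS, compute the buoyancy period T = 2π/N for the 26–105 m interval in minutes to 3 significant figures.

3.52 min

ΔT = +2.5 K, ΔS = +10.76 psu (deep − shallow).
Δρ/ρ₀ = −αΔT + βΔS = -6.00 × 10⁻⁴ + 7.7472 × 10⁻³ = 7.1472 × 10⁻³, so Δρ ≈ 7.326 kg m⁻³.
N² = (g/ρ₀)·Δρ/Δz = g·(Δρ/ρ₀)/Δz = 9.8 × 7.1472 × 10⁻³ / 79 = 8.8661 × 10⁻⁴ s⁻².
N = √(8.8661 × 10⁻⁴) = 0.029776 rad s⁻¹ → T = 2π/N = 211.02 s = 3.5170 min ≈ 3.52 min.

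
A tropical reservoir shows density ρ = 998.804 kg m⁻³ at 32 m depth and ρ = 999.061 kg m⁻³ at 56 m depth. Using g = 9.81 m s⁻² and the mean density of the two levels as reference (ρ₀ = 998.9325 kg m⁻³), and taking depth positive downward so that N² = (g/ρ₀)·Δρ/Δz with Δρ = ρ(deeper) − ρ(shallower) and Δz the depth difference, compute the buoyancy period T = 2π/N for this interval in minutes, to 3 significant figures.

Δρ = 999.061 − 998.804 = 0.257 kg m⁻³ over Δz = 56 − 32 = 24 m.
N² = (9.81/998.9325) × (0.257/24) = 1.0516 × 10⁻⁴ s⁻².
N = √(1.0516 × 10⁻⁴) = 0.010255 rad s⁻¹, so T = 2π/N = 612.69 s = 10.212 min ≈ 10.2 min.
A positive N² confirms static stability across the interval.

10.2 min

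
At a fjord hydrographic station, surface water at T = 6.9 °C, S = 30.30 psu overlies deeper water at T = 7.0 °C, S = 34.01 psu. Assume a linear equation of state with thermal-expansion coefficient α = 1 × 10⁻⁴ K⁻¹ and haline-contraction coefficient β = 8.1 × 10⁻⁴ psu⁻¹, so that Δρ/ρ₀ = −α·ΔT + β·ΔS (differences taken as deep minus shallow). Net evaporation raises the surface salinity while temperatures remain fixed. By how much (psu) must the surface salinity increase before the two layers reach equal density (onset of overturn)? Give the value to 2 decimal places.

3.70 psu

Neutral buoyancy requires −α(T_deep − T_surf) + β(S_deep − S_surf′) = 0.
S_surf′ = S_deep − (α/β)·ΔT = 34.01 − (1 × 10⁻⁴/8.1 × 10⁻⁴)·(+0.1) = 33.9977 psu.
Increase required: 33.9977 − 30.30 = 3.6977 psu.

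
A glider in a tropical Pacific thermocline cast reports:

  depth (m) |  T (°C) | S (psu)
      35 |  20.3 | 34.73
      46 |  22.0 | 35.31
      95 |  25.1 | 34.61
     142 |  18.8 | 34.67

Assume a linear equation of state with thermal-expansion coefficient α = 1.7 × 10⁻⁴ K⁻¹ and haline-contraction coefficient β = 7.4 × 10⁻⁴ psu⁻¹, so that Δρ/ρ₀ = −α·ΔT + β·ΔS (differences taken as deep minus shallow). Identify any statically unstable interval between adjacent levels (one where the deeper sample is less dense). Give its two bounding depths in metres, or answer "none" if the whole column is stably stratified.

46–95 m

Evaluate Δρ/ρ₀ = −αΔT + βΔS across each adjacent pair:
  35–46 m: −αΔT+βΔS = −(1.7 × 10⁻⁴)(+1.7)+(7.4 × 10⁻⁴)(+0.58) = 1.4 × 10⁻⁴ → stable
  46–95 m: −αΔT+βΔS = −(1.7 × 10⁻⁴)(+3.1)+(7.4 × 10⁻⁴)(-0.70) = -1.0 × 10⁻³ → UNSTABLE
  95–142 m: −αΔT+βΔS = −(1.7 × 10⁻⁴)(-6.3)+(7.4 × 10⁻⁴)(+0.06) = 1.1 × 10⁻³ → stable
The 46–95 m interval has Δρ < 0: lighter water underlies denser water.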